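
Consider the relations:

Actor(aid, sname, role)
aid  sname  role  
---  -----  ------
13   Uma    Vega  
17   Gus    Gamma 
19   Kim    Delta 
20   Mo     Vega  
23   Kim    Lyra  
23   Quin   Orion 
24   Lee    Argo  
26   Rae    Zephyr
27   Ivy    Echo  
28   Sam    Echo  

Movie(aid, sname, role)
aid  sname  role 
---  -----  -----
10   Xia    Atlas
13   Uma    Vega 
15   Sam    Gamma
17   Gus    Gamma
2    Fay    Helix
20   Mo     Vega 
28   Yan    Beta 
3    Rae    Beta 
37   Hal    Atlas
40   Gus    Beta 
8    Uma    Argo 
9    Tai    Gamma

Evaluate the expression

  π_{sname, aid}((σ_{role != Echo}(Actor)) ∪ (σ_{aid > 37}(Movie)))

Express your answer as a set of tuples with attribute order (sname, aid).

Filtering on role != Echo leaves {(13, Uma, Vega), (17, Gus, Gamma), (19, Kim, Delta), (20, Mo, Vega), (23, Kim, Lyra), (23, Quin, Orion), (24, Lee, Argo), (26, Rae, Zephyr)}.
Filtering on aid > 37 leaves {(40, Gus, Beta)}.
Set union of the two operands is {(13, Uma, Vega), (17, Gus, Gamma), (19, Kim, Delta), (20, Mo, Vega), (23, Kim, Lyra), (23, Quin, Orion), (24, Lee, Argo), (26, Rae, Zephyr), (40, Gus, Beta)}.
π[sname, aid]: project onto (sname, aid) → {(Gus, 17), (Gus, 40), (Kim, 19), (Kim, 23), (Lee, 24), (Mo, 20), (Quin, 23), (Rae, 26), (Uma, 13)}

{(Gus, 17), (Gus, 40), (Kim, 19), (Kim, 23), (Lee, 24), (Mo, 20), (Quin, 23), (Rae, 26), (Uma, 13)}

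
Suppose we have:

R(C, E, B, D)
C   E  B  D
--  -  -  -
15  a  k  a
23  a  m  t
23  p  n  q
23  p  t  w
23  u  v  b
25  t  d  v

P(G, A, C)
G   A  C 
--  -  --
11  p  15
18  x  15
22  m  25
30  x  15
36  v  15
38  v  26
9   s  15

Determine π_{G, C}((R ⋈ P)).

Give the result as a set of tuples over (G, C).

Natural join on C: {(15, a, k, a, 11, p), (15, a, k, a, 18, x), (15, a, k, a, 30, x), (15, a, k, a, 36, v), (15, a, k, a, 9, s), (25, t, d, v, 22, m)}
Projecting to G, C: {(11, 15), (18, 15), (22, 25), (30, 15), (36, 15), (9, 15)}

{(11, 15), (18, 15), (22, 25), (30, 15), (36, 15), (9, 15)}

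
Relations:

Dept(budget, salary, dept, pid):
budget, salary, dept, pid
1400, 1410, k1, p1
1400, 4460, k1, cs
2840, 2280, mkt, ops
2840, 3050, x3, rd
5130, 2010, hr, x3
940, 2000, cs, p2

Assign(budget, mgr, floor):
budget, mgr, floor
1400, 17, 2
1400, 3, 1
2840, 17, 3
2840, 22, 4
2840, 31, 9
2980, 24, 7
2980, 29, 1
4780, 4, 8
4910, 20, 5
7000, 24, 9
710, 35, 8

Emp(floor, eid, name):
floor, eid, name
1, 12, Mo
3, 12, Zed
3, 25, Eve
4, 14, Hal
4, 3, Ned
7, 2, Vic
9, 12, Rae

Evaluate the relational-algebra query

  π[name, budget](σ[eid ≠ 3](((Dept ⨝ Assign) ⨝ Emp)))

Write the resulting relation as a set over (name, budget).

{(Eve, 2840), (Hal, 2840), (Mo, 1400), (Rae, 2840), (Zed, 2840)}

Joining Dept and Assign on budget yields {(1400, 1410, k1, p1, 17, 2), (1400, 1410, k1, p1, 3, 1), (1400, 4460, k1, cs, 17, 2), (1400, 4460, k1, cs, 3, 1), (2840, 2280, mkt, ops, 17, 3), (2840, 2280, mkt, ops, 22, 4), (2840, 2280, mkt, ops, 31, 9), (2840, 3050, x3, rd, 17, 3), (2840, 3050, x3, rd, 22, 4), (2840, 3050, x3, rd, 31, 9)}.
Joining (Dept ⨝ Assign) and Emp on floor yields {(1400, 1410, k1, p1, 3, 1, 12, Mo), (1400, 4460, k1, cs, 3, 1, 12, Mo), (2840, 2280, mkt, ops, 17, 3, 12, Zed), (2840, 2280, mkt, ops, 17, 3, 25, Eve), (2840, 2280, mkt, ops, 22, 4, 14, Hal), (2840, 2280, mkt, ops, 22, 4, 3, Ned), (2840, 2280, mkt, ops, 31, 9, 12, Rae), (2840, 3050, x3, rd, 17, 3, 12, Zed), (2840, 3050, x3, rd, 17, 3, 25, Eve), (2840, 3050, x3, rd, 22, 4, 14, Hal), (2840, 3050, x3, rd, 22, 4, 3, Ned), (2840, 3050, x3, rd, 31, 9, 12, Rae)}.
Selection eid ≠ 3: {(1400, 1410, k1, p1, 3, 1, 12, Mo), (1400, 4460, k1, cs, 3, 1, 12, Mo), (2840, 2280, mkt, ops, 17, 3, 12, Zed), (2840, 2280, mkt, ops, 17, 3, 25, Eve), (2840, 2280, mkt, ops, 22, 4, 14, Hal), (2840, 2280, mkt, ops, 31, 9, 12, Rae), (2840, 3050, x3, rd, 17, 3, 12, Zed), (2840, 3050, x3, rd, 17, 3, 25, Eve), (2840, 3050, x3, rd, 22, 4, 14, Hal), (2840, 3050, x3, rd, 31, 9, 12, Rae)}
π[name, budget]: project onto (name, budget) (5 duplicate(s) eliminated) → {(Eve, 2840), (Hal, 2840), (Mo, 1400), (Rae, 2840), (Zed, 2840)}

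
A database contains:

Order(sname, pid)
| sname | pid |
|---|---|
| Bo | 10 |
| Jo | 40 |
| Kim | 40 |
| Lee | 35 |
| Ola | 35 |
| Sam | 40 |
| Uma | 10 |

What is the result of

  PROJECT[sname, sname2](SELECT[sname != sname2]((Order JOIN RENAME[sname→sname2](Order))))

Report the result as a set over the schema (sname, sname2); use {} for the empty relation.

{(Bo, Uma), (Jo, Kim), (Jo, Sam), (Kim, Jo), (Kim, Sam), (Lee, Ola), (Ola, Lee), (Sam, Jo), (Sam, Kim), (Uma, Bo)}

ρ[sname→sname2]: schema becomes (sname2, pid); tuples unchanged.
Joining Order and RENAME[sname→sname2](Order) on pid yields {(Bo, 10, Bo), (Bo, 10, Uma), (Jo, 40, Jo), (Jo, 40, Kim), (Jo, 40, Sam), (Kim, 40, Jo), (Kim, 40, Kim), (Kim, 40, Sam), (Lee, 35, Lee), (Lee, 35, Ola), (Ola, 35, Lee), (Ola, 35, Ola), (Sam, 40, Jo), (Sam, 40, Kim), (Sam, 40, Sam), (Uma, 10, Bo), (Uma, 10, Uma)}.
σ[sname != sname2]: keep tuples satisfying sname != sname2 → {(Bo, 10, Uma), (Jo, 40, Kim), (Jo, 40, Sam), (Kim, 40, Jo), (Kim, 40, Sam), (Lee, 35, Ola), (Ola, 35, Lee), (Sam, 40, Jo), (Sam, 40, Kim), (Uma, 10, Bo)}
π[sname, sname2]: project onto (sname, sname2) → {(Bo, Uma), (Jo, Kim), (Jo, Sam), (Kim, Jo), (Kim, Sam), (Lee, Ola), (Ola, Lee), (Sam, Jo), (Sam, Kim), (Uma, Bo)}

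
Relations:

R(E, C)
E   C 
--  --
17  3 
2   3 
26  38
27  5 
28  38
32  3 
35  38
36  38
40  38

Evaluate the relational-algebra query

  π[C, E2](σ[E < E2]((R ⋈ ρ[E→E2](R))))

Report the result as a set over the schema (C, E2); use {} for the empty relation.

ρ[E→E2]: schema becomes (E2, C); tuples unchanged.
Joining R and ρ[E→E2](R) on C yields {(17, 3, 17), (17, 3, 2), (17, 3, 32), (2, 3, 17), (2, 3, 2), (2, 3, 32), (26, 38, 26), (26, 38, 28), (26, 38, 35), (26, 38, 36), (26, 38, 40), (27, 5, 27), (28, 38, 26), (28, 38, 28), (28, 38, 35), (28, 38, 36), (28, 38, 40), (32, 3, 17), (32, 3, 2), (32, 3, 32), (35, 38, 26), (35, 38, 28), (35, 38, 35), (35, 38, 36), (35, 38, 40), (36, 38, 26), (36, 38, 28), (36, 38, 35), (36, 38, 36), (36, 38, 40), (40, 38, 26), (40, 38, 28), (40, 38, 35), (40, 38, 36), (40, 38, 40)}.
Apply σ_{E < E2}; surviving tuples: {(17, 3, 32), (2, 3, 17), (2, 3, 32), (26, 38, 28), (26, 38, 35), (26, 38, 36), (26, 38, 40), (28, 38, 35), (28, 38, 36), (28, 38, 40), (35, 38, 36), (35, 38, 40), (36, 38, 40)}
Keep only column(s) C, E2 (7 duplicate(s) eliminated): {(3, 17), (3, 32), (38, 28), (38, 35), (38, 36), (38, 40)}

{(3, 17), (3, 32), (38, 28), (38, 35), (38, 36), (38, 40)}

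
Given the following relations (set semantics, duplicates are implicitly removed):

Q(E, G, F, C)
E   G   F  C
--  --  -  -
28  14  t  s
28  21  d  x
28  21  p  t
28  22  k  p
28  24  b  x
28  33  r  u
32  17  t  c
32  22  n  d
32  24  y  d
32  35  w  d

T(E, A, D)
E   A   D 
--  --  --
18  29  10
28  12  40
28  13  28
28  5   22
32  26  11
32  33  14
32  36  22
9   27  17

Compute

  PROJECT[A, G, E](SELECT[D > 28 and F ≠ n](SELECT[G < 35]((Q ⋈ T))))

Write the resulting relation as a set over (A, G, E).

Joining Q and T on E yields {(28, 14, t, s, 12, 40), (28, 14, t, s, 13, 28), (28, 14, t, s, 5, 22), (28, 21, d, x, 12, 40), (28, 21, d, x, 13, 28), (28, 21, d, x, 5, 22), (28, 21, p, t, 12, 40), (28, 21, p, t, 13, 28), (28, 21, p, t, 5, 22), (28, 22, k, p, 12, 40), (28, 22, k, p, 13, 28), (28, 22, k, p, 5, 22), (28, 24, b, x, 12, 40), (28, 24, b, x, 13, 28), (28, 24, b, x, 5, 22), (28, 33, r, u, 12, 40), (28, 33, r, u, 13, 28), (28, 33, r, u, 5, 22), (32, 17, t, c, 26, 11), (32, 17, t, c, 33, 14), (32, 17, t, c, 36, 22), (32, 22, n, d, 26, 11), (32, 22, n, d, 33, 14), (32, 22, n, d, 36, 22), (32, 24, y, d, 26, 11), (32, 24, y, d, 33, 14), (32, 24, y, d, 36, 22), (32, 35, w, d, 26, 11), (32, 35, w, d, 33, 14), (32, 35, w, d, 36, 22)}.
Selection G < 35: {(28, 14, t, s, 12, 40), (28, 14, t, s, 13, 28), (28, 14, t, s, 5, 22), (28, 21, d, x, 12, 40), (28, 21, d, x, 13, 28), (28, 21, d, x, 5, 22), (28, 21, p, t, 12, 40), (28, 21, p, t, 13, 28), (28, 21, p, t, 5, 22), (28, 22, k, p, 12, 40), (28, 22, k, p, 13, 28), (28, 22, k, p, 5, 22), (28, 24, b, x, 12, 40), (28, 24, b, x, 13, 28), (28, 24, b, x, 5, 22), (28, 33, r, u, 12, 40), (28, 33, r, u, 13, 28), (28, 33, r, u, 5, 22), (32, 17, t, c, 26, 11), (32, 17, t, c, 33, 14), (32, 17, t, c, 36, 22), (32, 22, n, d, 26, 11), (32, 22, n, d, 33, 14), (32, 22, n, d, 36, 22), (32, 24, y, d, 26, 11), (32, 24, y, d, 33, 14), (32, 24, y, d, 36, 22)}
Selection D > 28 and F ≠ n: {(28, 14, t, s, 12, 40), (28, 21, d, x, 12, 40), (28, 21, p, t, 12, 40), (28, 22, k, p, 12, 40), (28, 24, b, x, 12, 40), (28, 33, r, u, 12, 40)}
Projecting to A, G, E (1 duplicate(s) eliminated): {(12, 14, 28), (12, 21, 28), (12, 22, 28), (12, 24, 28), (12, 33, 28)}

{(12, 14, 28), (12, 21, 28), (12, 22, 28), (12, 24, 28), (12, 33, 28)}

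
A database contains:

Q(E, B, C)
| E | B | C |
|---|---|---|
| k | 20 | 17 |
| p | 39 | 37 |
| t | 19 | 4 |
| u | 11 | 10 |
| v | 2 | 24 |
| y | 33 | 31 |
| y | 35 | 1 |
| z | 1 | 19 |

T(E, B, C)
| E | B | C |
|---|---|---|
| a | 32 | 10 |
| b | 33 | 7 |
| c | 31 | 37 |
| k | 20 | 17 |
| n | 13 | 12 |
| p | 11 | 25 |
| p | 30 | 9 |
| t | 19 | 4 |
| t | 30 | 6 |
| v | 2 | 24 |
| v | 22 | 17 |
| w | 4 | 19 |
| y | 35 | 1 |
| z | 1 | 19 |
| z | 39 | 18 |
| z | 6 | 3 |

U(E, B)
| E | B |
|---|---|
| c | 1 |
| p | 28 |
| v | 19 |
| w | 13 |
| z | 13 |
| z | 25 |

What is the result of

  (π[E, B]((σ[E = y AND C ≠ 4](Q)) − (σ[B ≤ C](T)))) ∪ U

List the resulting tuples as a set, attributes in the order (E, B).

{(c, 1), (p, 28), (v, 19), (w, 13), (y, 33), (y, 35), (z, 13), (z, 25)}

Apply σ_{E = y AND C ≠ 4}; surviving tuples: {(y, 33, 31), (y, 35, 1)}
Apply σ_{B ≤ C}; surviving tuples: {(c, 31, 37), (p, 11, 25), (v, 2, 24), (w, 4, 19), (z, 1, 19)}
Taking the difference: {(y, 33, 31), (y, 35, 1)}
Projecting to E, B: {(y, 33), (y, 35)}
Taking the union: {(c, 1), (p, 28), (v, 19), (w, 13), (y, 33), (y, 35), (z, 13), (z, 25)}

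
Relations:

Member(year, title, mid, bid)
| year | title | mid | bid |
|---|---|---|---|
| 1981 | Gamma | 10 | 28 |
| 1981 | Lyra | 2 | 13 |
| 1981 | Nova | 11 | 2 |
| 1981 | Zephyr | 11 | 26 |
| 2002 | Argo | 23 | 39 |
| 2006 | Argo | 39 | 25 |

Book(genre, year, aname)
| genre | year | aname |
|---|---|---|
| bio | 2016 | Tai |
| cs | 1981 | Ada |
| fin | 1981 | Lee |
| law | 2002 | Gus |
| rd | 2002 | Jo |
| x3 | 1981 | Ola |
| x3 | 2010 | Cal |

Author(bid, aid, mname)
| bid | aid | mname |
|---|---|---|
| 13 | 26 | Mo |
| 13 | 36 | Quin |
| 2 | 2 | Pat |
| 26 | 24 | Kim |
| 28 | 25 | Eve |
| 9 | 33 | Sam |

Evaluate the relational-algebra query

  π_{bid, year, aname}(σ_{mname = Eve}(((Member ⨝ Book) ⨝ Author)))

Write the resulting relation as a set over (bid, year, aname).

{(28, 1981, Ada), (28, 1981, Lee), (28, 1981, Ola)}

Joining Member and Book on year yields {(1981, Gamma, 10, 28, cs, Ada), (1981, Gamma, 10, 28, fin, Lee), (1981, Gamma, 10, 28, x3, Ola), (1981, Lyra, 2, 13, cs, Ada), (1981, Lyra, 2, 13, fin, Lee), (1981, Lyra, 2, 13, x3, Ola), (1981, Nova, 11, 2, cs, Ada), (1981, Nova, 11, 2, fin, Lee), (1981, Nova, 11, 2, x3, Ola), (1981, Zephyr, 11, 26, cs, Ada), (1981, Zephyr, 11, 26, fin, Lee), (1981, Zephyr, 11, 26, x3, Ola), (2002, Argo, 23, 39, law, Gus), (2002, Argo, 23, 39, rd, Jo)}.
Joining (Member ⨝ Book) and Author on bid yields {(1981, Gamma, 10, 28, cs, Ada, 25, Eve), (1981, Gamma, 10, 28, fin, Lee, 25, Eve), (1981, Gamma, 10, 28, x3, Ola, 25, Eve), (1981, Lyra, 2, 13, cs, Ada, 26, Mo), (1981, Lyra, 2, 13, cs, Ada, 36, Quin), (1981, Lyra, 2, 13, fin, Lee, 26, Mo), (1981, Lyra, 2, 13, fin, Lee, 36, Quin), (1981, Lyra, 2, 13, x3, Ola, 26, Mo), (1981, Lyra, 2, 13, x3, Ola, 36, Quin), (1981, Nova, 11, 2, cs, Ada, 2, Pat), (1981, Nova, 11, 2, fin, Lee, 2, Pat), (1981, Nova, 11, 2, x3, Ola, 2, Pat), (1981, Zephyr, 11, 26, cs, Ada, 24, Kim), (1981, Zephyr, 11, 26, fin, Lee, 24, Kim), (1981, Zephyr, 11, 26, x3, Ola, 24, Kim)}.
σ[mname = Eve]: keep tuples satisfying mname = Eve → {(1981, Gamma, 10, 28, cs, Ada, 25, Eve), (1981, Gamma, 10, 28, fin, Lee, 25, Eve), (1981, Gamma, 10, 28, x3, Ola, 25, Eve)}
Projecting to bid, year, aname: {(28, 1981, Ada), (28, 1981, Lee), (28, 1981, Ola)}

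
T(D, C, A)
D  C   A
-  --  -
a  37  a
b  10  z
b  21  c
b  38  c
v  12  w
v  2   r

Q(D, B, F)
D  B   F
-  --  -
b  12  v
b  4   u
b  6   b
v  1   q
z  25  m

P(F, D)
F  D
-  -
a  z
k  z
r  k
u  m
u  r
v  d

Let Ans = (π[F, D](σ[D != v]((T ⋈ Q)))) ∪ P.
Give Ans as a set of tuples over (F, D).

Natural join on D: {(b, 10, z, 12, v), (b, 10, z, 4, u), (b, 10, z, 6, b), (b, 21, c, 12, v), (b, 21, c, 4, u), (b, 21, c, 6, b), (b, 38, c, 12, v), (b, 38, c, 4, u), (b, 38, c, 6, b), (v, 12, w, 1, q), (v, 2, r, 1, q)}
σ[D != v]: keep tuples satisfying D != v → {(b, 10, z, 12, v), (b, 10, z, 4, u), (b, 10, z, 6, b), (b, 21, c, 12, v), (b, 21, c, 4, u), (b, 21, c, 6, b), (b, 38, c, 12, v), (b, 38, c, 4, u), (b, 38, c, 6, b)}
Keep only column(s) F, D (6 duplicate(s) eliminated): {(b, b), (u, b), (v, b)}
Set union of the two operands is {(a, z), (b, b), (k, z), (r, k), (u, b), (u, m), (u, r), (v, b), (v, d)}.

{(a, z), (b, b), (k, z), (r, k), (u, b), (u, m), (u, r), (v, b), (v, d)}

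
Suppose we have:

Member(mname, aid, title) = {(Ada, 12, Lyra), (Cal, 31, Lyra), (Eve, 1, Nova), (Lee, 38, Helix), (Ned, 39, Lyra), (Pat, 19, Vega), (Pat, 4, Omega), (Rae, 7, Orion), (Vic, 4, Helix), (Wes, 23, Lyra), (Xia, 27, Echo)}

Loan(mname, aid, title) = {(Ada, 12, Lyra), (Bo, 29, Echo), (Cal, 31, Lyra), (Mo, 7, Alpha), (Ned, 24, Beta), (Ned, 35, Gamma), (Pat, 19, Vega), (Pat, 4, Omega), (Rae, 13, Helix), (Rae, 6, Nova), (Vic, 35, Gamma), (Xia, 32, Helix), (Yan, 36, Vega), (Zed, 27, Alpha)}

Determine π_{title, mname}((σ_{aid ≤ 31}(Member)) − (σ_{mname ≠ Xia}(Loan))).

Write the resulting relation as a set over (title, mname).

σ[aid ≤ 31]: keep tuples satisfying aid ≤ 31 → {(Ada, 12, Lyra), (Cal, 31, Lyra), (Eve, 1, Nova), (Pat, 19, Vega), (Pat, 4, Omega), (Rae, 7, Orion), (Vic, 4, Helix), (Wes, 23, Lyra), (Xia, 27, Echo)}
σ[mname ≠ Xia]: keep tuples satisfying mname ≠ Xia → {(Ada, 12, Lyra), (Bo, 29, Echo), (Cal, 31, Lyra), (Mo, 7, Alpha), (Ned, 24, Beta), (Ned, 35, Gamma), (Pat, 19, Vega), (Pat, 4, Omega), (Rae, 13, Helix), (Rae, 6, Nova), (Vic, 35, Gamma), (Yan, 36, Vega), (Zed, 27, Alpha)}
Difference: {(Ada, 12, Lyra), (Cal, 31, Lyra), (Eve, 1, Nova), (Pat, 19, Vega), (Pat, 4, Omega), (Rae, 7, Orion), (Vic, 4, Helix), (Wes, 23, Lyra), (Xia, 27, Echo)} with {(Ada, 12, Lyra), (Bo, 29, Echo), (Cal, 31, Lyra), (Mo, 7, Alpha), (Ned, 24, Beta), (Ned, 35, Gamma), (Pat, 19, Vega), (Pat, 4, Omega), (Rae, 13, Helix), (Rae, 6, Nova), (Vic, 35, Gamma), (Yan, 36, Vega), (Zed, 27, Alpha)} → {(Eve, 1, Nova), (Rae, 7, Orion), (Vic, 4, Helix), (Wes, 23, Lyra), (Xia, 27, Echo)}
π_{title, mname} gives {(Echo, Xia), (Helix, Vic), (Lyra, Wes), (Nova, Eve), (Orion, Rae)}.

{(Echo, Xia), (Helix, Vic), (Lyra, Wes), (Nova, Eve), (Orion, Rae)}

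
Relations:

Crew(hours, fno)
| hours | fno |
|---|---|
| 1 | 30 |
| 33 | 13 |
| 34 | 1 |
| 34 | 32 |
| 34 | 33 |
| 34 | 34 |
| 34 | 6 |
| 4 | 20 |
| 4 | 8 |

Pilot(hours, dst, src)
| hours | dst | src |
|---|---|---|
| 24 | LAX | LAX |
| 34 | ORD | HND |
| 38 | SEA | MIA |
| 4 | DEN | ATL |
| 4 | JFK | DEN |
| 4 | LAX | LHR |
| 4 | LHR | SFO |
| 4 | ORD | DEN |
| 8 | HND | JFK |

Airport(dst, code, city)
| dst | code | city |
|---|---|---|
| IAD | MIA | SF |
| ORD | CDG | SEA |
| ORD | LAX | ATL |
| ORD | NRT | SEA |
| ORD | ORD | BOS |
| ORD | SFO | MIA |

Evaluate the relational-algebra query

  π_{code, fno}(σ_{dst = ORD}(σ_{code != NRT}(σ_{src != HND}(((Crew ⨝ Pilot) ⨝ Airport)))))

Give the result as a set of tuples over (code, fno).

Natural join on hours: {(34, 1, ORD, HND), (34, 32, ORD, HND), (34, 33, ORD, HND), (34, 34, ORD, HND), (34, 6, ORD, HND), (4, 20, DEN, ATL), (4, 20, JFK, DEN), (4, 20, LAX, LHR), (4, 20, LHR, SFO), (4, 20, ORD, DEN), (4, 8, DEN, ATL), (4, 8, JFK, DEN), (4, 8, LAX, LHR), (4, 8, LHR, SFO), (4, 8, ORD, DEN)}
Natural join on dst: {(34, 1, ORD, HND, CDG, SEA), (34, 1, ORD, HND, LAX, ATL), (34, 1, ORD, HND, NRT, SEA), (34, 1, ORD, HND, ORD, BOS), (34, 1, ORD, HND, SFO, MIA), (34, 32, ORD, HND, CDG, SEA), (34, 32, ORD, HND, LAX, ATL), (34, 32, ORD, HND, NRT, SEA), (34, 32, ORD, HND, ORD, BOS), (34, 32, ORD, HND, SFO, MIA), (34, 33, ORD, HND, CDG, SEA), (34, 33, ORD, HND, LAX, ATL), (34, 33, ORD, HND, NRT, SEA), (34, 33, ORD, HND, ORD, BOS), (34, 33, ORD, HND, SFO, MIA), (34, 34, ORD, HND, CDG, SEA), (34, 34, ORD, HND, LAX, ATL), (34, 34, ORD, HND, NRT, SEA), (34, 34, ORD, HND, ORD, BOS), (34, 34, ORD, HND, SFO, MIA), (34, 6, ORD, HND, CDG, SEA), (34, 6, ORD, HND, LAX, ATL), (34, 6, ORD, HND, NRT, SEA), (34, 6, ORD, HND, ORD, BOS), (34, 6, ORD, HND, SFO, MIA), (4, 20, ORD, DEN, CDG, SEA), (4, 20, ORD, DEN, LAX, ATL), (4, 20, ORD, DEN, NRT, SEA), (4, 20, ORD, DEN, ORD, BOS), (4, 20, ORD, DEN, SFO, MIA), (4, 8, ORD, DEN, CDG, SEA), (4, 8, ORD, DEN, LAX, ATL), (4, 8, ORD, DEN, NRT, SEA), (4, 8, ORD, DEN, ORD, BOS), (4, 8, ORD, DEN, SFO, MIA)}
Filtering on src != HND leaves {(4, 20, ORD, DEN, CDG, SEA), (4, 20, ORD, DEN, LAX, ATL), (4, 20, ORD, DEN, NRT, SEA), (4, 20, ORD, DEN, ORD, BOS), (4, 20, ORD, DEN, SFO, MIA), (4, 8, ORD, DEN, CDG, SEA), (4, 8, ORD, DEN, LAX, ATL), (4, 8, ORD, DEN, NRT, SEA), (4, 8, ORD, DEN, ORD, BOS), (4, 8, ORD, DEN, SFO, MIA)}.
Filtering on code != NRT leaves {(4, 20, ORD, DEN, CDG, SEA), (4, 20, ORD, DEN, LAX, ATL), (4, 20, ORD, DEN, ORD, BOS), (4, 20, ORD, DEN, SFO, MIA), (4, 8, ORD, DEN, CDG, SEA), (4, 8, ORD, DEN, LAX, ATL), (4, 8, ORD, DEN, ORD, BOS), (4, 8, ORD, DEN, SFO, MIA)}.
Filtering on dst = ORD leaves {(4, 20, ORD, DEN, CDG, SEA), (4, 20, ORD, DEN, LAX, ATL), (4, 20, ORD, DEN, ORD, BOS), (4, 20, ORD, DEN, SFO, MIA), (4, 8, ORD, DEN, CDG, SEA), (4, 8, ORD, DEN, LAX, ATL), (4, 8, ORD, DEN, ORD, BOS), (4, 8, ORD, DEN, SFO, MIA)}.
Keep only column(s) code, fno: {(CDG, 20), (CDG, 8), (LAX, 20), (LAX, 8), (ORD, 20), (ORD, 8), (SFO, 20), (SFO, 8)}

{(CDG, 20), (CDG, 8), (LAX, 20), (LAX, 8), (ORD, 20), (ORD, 8), (SFO, 20), (SFO, 8)}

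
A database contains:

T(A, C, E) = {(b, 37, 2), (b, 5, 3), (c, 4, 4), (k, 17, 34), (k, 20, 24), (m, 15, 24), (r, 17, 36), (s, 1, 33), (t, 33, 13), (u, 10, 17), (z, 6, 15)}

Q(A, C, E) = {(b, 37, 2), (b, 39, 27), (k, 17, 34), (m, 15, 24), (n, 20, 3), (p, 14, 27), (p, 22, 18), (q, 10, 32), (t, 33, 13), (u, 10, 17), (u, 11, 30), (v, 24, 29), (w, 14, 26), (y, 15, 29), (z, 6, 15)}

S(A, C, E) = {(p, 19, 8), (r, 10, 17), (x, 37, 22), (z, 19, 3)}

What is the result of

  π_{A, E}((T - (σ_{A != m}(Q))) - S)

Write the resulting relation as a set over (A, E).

{(b, 3), (c, 4), (k, 24), (m, 24), (r, 36), (s, 33)}

Selection A != m: {(b, 37, 2), (b, 39, 27), (k, 17, 34), (n, 20, 3), (p, 14, 27), (p, 22, 18), (q, 10, 32), (t, 33, 13), (u, 10, 17), (u, 11, 30), (v, 24, 29), (w, 14, 26), (y, 15, 29), (z, 6, 15)}
Difference: {(b, 37, 2), (b, 5, 3), (c, 4, 4), (k, 17, 34), (k, 20, 24), (m, 15, 24), (r, 17, 36), (s, 1, 33), (t, 33, 13), (u, 10, 17), (z, 6, 15)} with {(b, 37, 2), (b, 39, 27), (k, 17, 34), (n, 20, 3), (p, 14, 27), (p, 22, 18), (q, 10, 32), (t, 33, 13), (u, 10, 17), (u, 11, 30), (v, 24, 29), (w, 14, 26), (y, 15, 29), (z, 6, 15)} → {(b, 5, 3), (c, 4, 4), (k, 20, 24), (m, 15, 24), (r, 17, 36), (s, 1, 33)}
Difference: {(b, 5, 3), (c, 4, 4), (k, 20, 24), (m, 15, 24), (r, 17, 36), (s, 1, 33)} with {(p, 19, 8), (r, 10, 17), (x, 37, 22), (z, 19, 3)} → {(b, 5, 3), (c, 4, 4), (k, 20, 24), (m, 15, 24), (r, 17, 36), (s, 1, 33)}
π[A, E]: project onto (A, E) → {(b, 3), (c, 4), (k, 24), (m, 24), (r, 36), (s, 33)}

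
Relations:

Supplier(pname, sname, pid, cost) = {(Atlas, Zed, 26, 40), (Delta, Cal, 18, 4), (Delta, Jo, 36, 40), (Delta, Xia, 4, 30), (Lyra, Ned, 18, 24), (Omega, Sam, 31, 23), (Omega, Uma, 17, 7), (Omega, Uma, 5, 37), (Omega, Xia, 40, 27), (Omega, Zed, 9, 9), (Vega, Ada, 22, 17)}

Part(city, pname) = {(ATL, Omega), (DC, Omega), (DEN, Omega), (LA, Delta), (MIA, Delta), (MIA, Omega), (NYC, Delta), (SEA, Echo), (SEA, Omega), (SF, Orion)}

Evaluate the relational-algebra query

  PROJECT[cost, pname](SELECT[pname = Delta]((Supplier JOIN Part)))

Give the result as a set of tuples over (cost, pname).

{(30, Delta), (4, Delta), (40, Delta)}

Joining Supplier and Part on pname yields {(Delta, Cal, 18, 4, LA), (Delta, Cal, 18, 4, MIA), (Delta, Cal, 18, 4, NYC), (Delta, Jo, 36, 40, LA), (Delta, Jo, 36, 40, MIA), (Delta, Jo, 36, 40, NYC), (Delta, Xia, 4, 30, LA), (Delta, Xia, 4, 30, MIA), (Delta, Xia, 4, 30, NYC), (Omega, Sam, 31, 23, ATL), (Omega, Sam, 31, 23, DC), (Omega, Sam, 31, 23, DEN), (Omega, Sam, 31, 23, MIA), (Omega, Sam, 31, 23, SEA), (Omega, Uma, 17, 7, ATL), (Omega, Uma, 17, 7, DC), (Omega, Uma, 17, 7, DEN), (Omega, Uma, 17, 7, MIA), (Omega, Uma, 17, 7, SEA), (Omega, Uma, 5, 37, ATL), (Omega, Uma, 5, 37, DC), (Omega, Uma, 5, 37, DEN), (Omega, Uma, 5, 37, MIA), (Omega, Uma, 5, 37, SEA), (Omega, Xia, 40, 27, ATL), (Omega, Xia, 40, 27, DC), (Omega, Xia, 40, 27, DEN), (Omega, Xia, 40, 27, MIA), (Omega, Xia, 40, 27, SEA), (Omega, Zed, 9, 9, ATL), (Omega, Zed, 9, 9, DC), (Omega, Zed, 9, 9, DEN), (Omega, Zed, 9, 9, MIA), (Omega, Zed, 9, 9, SEA)}.
Apply σ_{pname = Delta}; surviving tuples: {(Delta, Cal, 18, 4, LA), (Delta, Cal, 18, 4, MIA), (Delta, Cal, 18, 4, NYC), (Delta, Jo, 36, 40, LA), (Delta, Jo, 36, 40, MIA), (Delta, Jo, 36, 40, NYC), (Delta, Xia, 4, 30, LA), (Delta, Xia, 4, 30, MIA), (Delta, Xia, 4, 30, NYC)}
Keep only column(s) cost, pname (6 duplicate(s) eliminated): {(30, Delta), (4, Delta), (40, Delta)}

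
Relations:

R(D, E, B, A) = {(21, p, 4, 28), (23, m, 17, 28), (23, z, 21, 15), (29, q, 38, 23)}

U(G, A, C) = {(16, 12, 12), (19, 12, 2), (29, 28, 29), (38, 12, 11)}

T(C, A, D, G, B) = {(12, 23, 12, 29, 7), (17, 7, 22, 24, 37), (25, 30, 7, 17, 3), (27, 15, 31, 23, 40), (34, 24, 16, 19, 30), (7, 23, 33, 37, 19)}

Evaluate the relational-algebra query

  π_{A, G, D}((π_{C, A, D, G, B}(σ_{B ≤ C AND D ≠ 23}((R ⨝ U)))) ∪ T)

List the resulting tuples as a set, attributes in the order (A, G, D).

{(15, 23, 31), (23, 29, 12), (23, 37, 33), (24, 19, 16), (28, 29, 21), (30, 17, 7), (7, 24, 22)}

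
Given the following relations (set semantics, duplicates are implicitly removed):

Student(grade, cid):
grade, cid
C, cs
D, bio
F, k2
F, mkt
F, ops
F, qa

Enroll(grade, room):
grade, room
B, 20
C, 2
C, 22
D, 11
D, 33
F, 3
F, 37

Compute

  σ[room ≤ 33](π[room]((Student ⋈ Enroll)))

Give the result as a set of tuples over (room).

Joining Student and Enroll on grade yields {(C, cs, 2), (C, cs, 22), (D, bio, 11), (D, bio, 33), (F, k2, 3), (F, k2, 37), (F, mkt, 3), (F, mkt, 37), (F, ops, 3), (F, ops, 37), (F, qa, 3), (F, qa, 37)}.
π_{room} gives {11, 2, 22, 3, 33, 37} (6 duplicate(s) eliminated).
σ[room ≤ 33]: keep tuples satisfying room ≤ 33 → {11, 2, 22, 3, 33}

{11, 2, 22, 3, 33}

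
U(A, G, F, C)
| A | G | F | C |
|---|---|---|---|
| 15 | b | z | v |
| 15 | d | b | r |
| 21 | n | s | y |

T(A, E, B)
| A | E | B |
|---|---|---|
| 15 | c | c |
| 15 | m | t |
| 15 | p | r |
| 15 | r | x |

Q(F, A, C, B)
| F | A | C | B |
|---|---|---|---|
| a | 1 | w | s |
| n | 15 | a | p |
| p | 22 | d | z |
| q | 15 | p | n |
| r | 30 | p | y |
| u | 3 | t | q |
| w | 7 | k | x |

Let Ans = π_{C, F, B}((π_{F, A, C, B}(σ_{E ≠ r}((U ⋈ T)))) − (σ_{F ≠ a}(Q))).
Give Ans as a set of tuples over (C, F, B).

Joining U and T on A yields {(15, b, z, v, c, c), (15, b, z, v, m, t), (15, b, z, v, p, r), (15, b, z, v, r, x), (15, d, b, r, c, c), (15, d, b, r, m, t), (15, d, b, r, p, r), (15, d, b, r, r, x)}.
Apply σ_{E ≠ r}; surviving tuples: {(15, b, z, v, c, c), (15, b, z, v, m, t), (15, b, z, v, p, r), (15, d, b, r, c, c), (15, d, b, r, m, t), (15, d, b, r, p, r)}
π_{F, A, C, B} gives {(b, 15, r, c), (b, 15, r, r), (b, 15, r, t), (z, 15, v, c), (z, 15, v, r), (z, 15, v, t)}.
Apply σ_{F ≠ a}; surviving tuples: {(n, 15, a, p), (p, 22, d, z), (q, 15, p, n), (r, 30, p, y), (u, 3, t, q), (w, 7, k, x)}
Taking the difference: {(b, 15, r, c), (b, 15, r, r), (b, 15, r, t), (z, 15, v, c), (z, 15, v, r), (z, 15, v, t)}
π_{C, F, B} gives {(r, b, c), (r, b, r), (r, b, t), (v, z, c), (v, z, r), (v, z, t)}.

{(r, b, c), (r, b, r), (r, b, t), (v, z, c), (v, z, r), (v, z, t)}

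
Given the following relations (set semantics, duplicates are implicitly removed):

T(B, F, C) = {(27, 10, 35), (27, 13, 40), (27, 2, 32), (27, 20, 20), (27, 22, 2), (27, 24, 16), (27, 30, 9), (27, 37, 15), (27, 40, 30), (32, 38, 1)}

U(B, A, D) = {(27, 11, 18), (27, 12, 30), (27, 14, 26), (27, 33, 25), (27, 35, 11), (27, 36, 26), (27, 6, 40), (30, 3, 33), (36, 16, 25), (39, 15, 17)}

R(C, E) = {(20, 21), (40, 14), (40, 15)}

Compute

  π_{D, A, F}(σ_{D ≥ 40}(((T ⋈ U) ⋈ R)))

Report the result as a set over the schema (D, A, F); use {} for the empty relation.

{(40, 6, 13), (40, 6, 20)}

T ⋈ U (natural join on B): {(27, 10, 35, 11, 18), (27, 10, 35, 12, 30), (27, 10, 35, 14, 26), (27, 10, 35, 33, 25), (27, 10, 35, 35, 11), (27, 10, 35, 36, 26), (27, 10, 35, 6, 40), (27, 13, 40, 11, 18), (27, 13, 40, 12, 30), (27, 13, 40, 14, 26), (27, 13, 40, 33, 25), (27, 13, 40, 35, 11), (27, 13, 40, 36, 26), (27, 13, 40, 6, 40), (27, 2, 32, 11, 18), (27, 2, 32, 12, 30), (27, 2, 32, 14, 26), (27, 2, 32, 33, 25), (27, 2, 32, 35, 11), (27, 2, 32, 36, 26), (27, 2, 32, 6, 40), (27, 20, 20, 11, 18), (27, 20, 20, 12, 30), (27, 20, 20, 14, 26), (27, 20, 20, 33, 25), (27, 20, 20, 35, 11), (27, 20, 20, 36, 26), (27, 20, 20, 6, 40), (27, 22, 2, 11, 18), (27, 22, 2, 12, 30), (27, 22, 2, 14, 26), (27, 22, 2, 33, 25), (27, 22, 2, 35, 11), (27, 22, 2, 36, 26), (27, 22, 2, 6, 40), (27, 24, 16, 11, 18), (27, 24, 16, 12, 30), (27, 24, 16, 14, 26), (27, 24, 16, 33, 25), (27, 24, 16, 35, 11), (27, 24, 16, 36, 26), (27, 24, 16, 6, 40), (27, 30, 9, 11, 18), (27, 30, 9, 12, 30), (27, 30, 9, 14, 26), (27, 30, 9, 33, 25), (27, 30, 9, 35, 11), (27, 30, 9, 36, 26), (27, 30, 9, 6, 40), (27, 37, 15, 11, 18), (27, 37, 15, 12, 30), (27, 37, 15, 14, 26), (27, 37, 15, 33, 25), (27, 37, 15, 35, 11), (27, 37, 15, 36, 26), (27, 37, 15, 6, 40), (27, 40, 30, 11, 18), (27, 40, 30, 12, 30), (27, 40, 30, 14, 26), (27, 40, 30, 33, 25), (27, 40, 30, 35, 11), (27, 40, 30, 36, 26), (27, 40, 30, 6, 40)}
(T ⋈ U) ⋈ R (natural join on C): {(27, 13, 40, 11, 18, 14), (27, 13, 40, 11, 18, 15), (27, 13, 40, 12, 30, 14), (27, 13, 40, 12, 30, 15), (27, 13, 40, 14, 26, 14), (27, 13, 40, 14, 26, 15), (27, 13, 40, 33, 25, 14), (27, 13, 40, 33, 25, 15), (27, 13, 40, 35, 11, 14), (27, 13, 40, 35, 11, 15), (27, 13, 40, 36, 26, 14), (27, 13, 40, 36, 26, 15), (27, 13, 40, 6, 40, 14), (27, 13, 40, 6, 40, 15), (27, 20, 20, 11, 18, 21), (27, 20, 20, 12, 30, 21), (27, 20, 20, 14, 26, 21), (27, 20, 20, 33, 25, 21), (27, 20, 20, 35, 11, 21), (27, 20, 20, 36, 26, 21), (27, 20, 20, 6, 40, 21)}
Selection D ≥ 40: {(27, 13, 40, 6, 40, 14), (27, 13, 40, 6, 40, 15), (27, 20, 20, 6, 40, 21)}
π[D, A, F]: project onto (D, A, F) (1 duplicate(s) eliminated) → {(40, 6, 13), (40, 6, 20)}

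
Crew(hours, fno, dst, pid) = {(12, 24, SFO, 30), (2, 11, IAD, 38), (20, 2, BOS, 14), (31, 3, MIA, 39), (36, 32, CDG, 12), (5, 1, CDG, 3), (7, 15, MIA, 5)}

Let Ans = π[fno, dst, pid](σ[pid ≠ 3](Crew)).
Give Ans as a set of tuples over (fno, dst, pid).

{(11, IAD, 38), (15, MIA, 5), (2, BOS, 14), (24, SFO, 30), (3, MIA, 39), (32, CDG, 12)}

Filtering on pid ≠ 3 leaves {(12, 24, SFO, 30), (2, 11, IAD, 38), (20, 2, BOS, 14), (31, 3, MIA, 39), (36, 32, CDG, 12), (7, 15, MIA, 5)}.
Keep only column(s) fno, dst, pid: {(11, IAD, 38), (15, MIA, 5), (2, BOS, 14), (24, SFO, 30), (3, MIA, 39), (32, CDG, 12)}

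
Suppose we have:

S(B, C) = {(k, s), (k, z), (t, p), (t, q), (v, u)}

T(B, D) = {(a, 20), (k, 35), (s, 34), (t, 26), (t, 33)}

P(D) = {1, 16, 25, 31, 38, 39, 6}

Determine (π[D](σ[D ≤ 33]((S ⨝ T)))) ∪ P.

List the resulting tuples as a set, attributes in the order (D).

Natural join on B: {(k, s, 35), (k, z, 35), (t, p, 26), (t, p, 33), (t, q, 26), (t, q, 33)}
Filtering on D ≤ 33 leaves {(t, p, 26), (t, p, 33), (t, q, 26), (t, q, 33)}.
π[D]: project onto (D) (2 duplicate(s) eliminated) → {26, 33}
Union: {26, 33} with {1, 16, 25, 31, 38, 39, 6} → {1, 16, 25, 26, 31, 33, 38, 39, 6}

{1, 16, 25, 26, 31, 33, 38, 39, 6}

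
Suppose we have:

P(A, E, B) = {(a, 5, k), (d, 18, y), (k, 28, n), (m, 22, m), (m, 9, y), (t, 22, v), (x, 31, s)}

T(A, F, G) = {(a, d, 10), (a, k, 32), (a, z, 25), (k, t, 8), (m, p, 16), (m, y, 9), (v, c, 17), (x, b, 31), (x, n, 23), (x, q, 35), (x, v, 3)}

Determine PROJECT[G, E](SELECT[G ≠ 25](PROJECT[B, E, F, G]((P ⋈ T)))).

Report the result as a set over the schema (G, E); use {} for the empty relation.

{(10, 5), (16, 22), (16, 9), (23, 31), (3, 31), (31, 31), (32, 5), (35, 31), (8, 28), (9, 22), (9, 9)}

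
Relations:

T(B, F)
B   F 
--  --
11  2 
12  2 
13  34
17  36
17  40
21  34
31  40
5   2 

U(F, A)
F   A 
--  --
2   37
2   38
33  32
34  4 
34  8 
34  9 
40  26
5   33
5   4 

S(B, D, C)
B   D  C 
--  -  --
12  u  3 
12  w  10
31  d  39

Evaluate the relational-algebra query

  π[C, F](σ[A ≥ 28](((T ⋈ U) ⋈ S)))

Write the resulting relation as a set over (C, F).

{(10, 2), (3, 2)}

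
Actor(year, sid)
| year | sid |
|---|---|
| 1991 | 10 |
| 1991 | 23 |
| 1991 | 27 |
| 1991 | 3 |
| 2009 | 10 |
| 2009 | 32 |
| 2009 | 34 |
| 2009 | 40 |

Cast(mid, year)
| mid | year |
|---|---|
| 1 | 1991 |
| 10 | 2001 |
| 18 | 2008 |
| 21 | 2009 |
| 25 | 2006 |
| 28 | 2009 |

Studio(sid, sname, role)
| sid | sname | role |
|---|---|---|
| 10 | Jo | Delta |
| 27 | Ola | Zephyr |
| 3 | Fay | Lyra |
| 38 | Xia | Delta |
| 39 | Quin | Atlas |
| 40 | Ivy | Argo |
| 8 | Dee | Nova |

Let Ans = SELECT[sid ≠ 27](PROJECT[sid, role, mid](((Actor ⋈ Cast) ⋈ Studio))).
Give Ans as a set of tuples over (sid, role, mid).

Joining Actor and Cast on year yields {(1991, 10, 1), (1991, 23, 1), (1991, 27, 1), (1991, 3, 1), (2009, 10, 21), (2009, 10, 28), (2009, 32, 21), (2009, 32, 28), (2009, 34, 21), (2009, 34, 28), (2009, 40, 21), (2009, 40, 28)}.
Joining (Actor ⋈ Cast) and Studio on sid yields {(1991, 10, 1, Jo, Delta), (1991, 27, 1, Ola, Zephyr), (1991, 3, 1, Fay, Lyra), (2009, 10, 21, Jo, Delta), (2009, 10, 28, Jo, Delta), (2009, 40, 21, Ivy, Argo), (2009, 40, 28, Ivy, Argo)}.
π[sid, role, mid]: project onto (sid, role, mid) → {(10, Delta, 1), (10, Delta, 21), (10, Delta, 28), (27, Zephyr, 1), (3, Lyra, 1), (40, Argo, 21), (40, Argo, 28)}
Apply σ_{sid ≠ 27}; surviving tuples: {(10, Delta, 1), (10, Delta, 21), (10, Delta, 28), (3, Lyra, 1), (40, Argo, 21), (40, Argo, 28)}

{(10, Delta, 1), (10, Delta, 21), (10, Delta, 28), (3, Lyra, 1), (40, Argo, 21), (40, Argo, 28)}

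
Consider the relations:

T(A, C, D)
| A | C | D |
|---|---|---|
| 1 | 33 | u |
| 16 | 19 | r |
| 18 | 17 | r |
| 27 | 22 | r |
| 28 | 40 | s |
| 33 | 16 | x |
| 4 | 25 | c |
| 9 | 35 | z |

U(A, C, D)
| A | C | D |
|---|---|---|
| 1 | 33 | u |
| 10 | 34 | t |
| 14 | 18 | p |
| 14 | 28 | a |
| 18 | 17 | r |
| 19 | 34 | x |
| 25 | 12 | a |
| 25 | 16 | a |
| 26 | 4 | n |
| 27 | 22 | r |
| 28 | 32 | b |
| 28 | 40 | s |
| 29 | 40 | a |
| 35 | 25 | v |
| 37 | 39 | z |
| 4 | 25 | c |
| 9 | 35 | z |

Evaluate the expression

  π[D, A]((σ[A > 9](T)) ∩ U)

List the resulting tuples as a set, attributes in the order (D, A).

{(r, 18), (r, 27), (s, 28)}

Filtering on A > 9 leaves {(16, 19, r), (18, 17, r), (27, 22, r), (28, 40, s), (33, 16, x)}.
Set intersection of the two operands is {(18, 17, r), (27, 22, r), (28, 40, s)}.
Keep only column(s) D, A: {(r, 18), (r, 27), (s, 28)}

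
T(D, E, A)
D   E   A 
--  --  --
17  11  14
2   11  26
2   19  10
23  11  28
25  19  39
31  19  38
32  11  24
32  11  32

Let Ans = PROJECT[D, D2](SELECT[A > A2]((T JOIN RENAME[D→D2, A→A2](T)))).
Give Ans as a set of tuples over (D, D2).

ρ[D→D2, A→A2]: schema becomes (D2, E, A2); tuples unchanged.
Natural join on E: {(17, 11, 14, 17, 14), (17, 11, 14, 2, 26), (17, 11, 14, 23, 28), (17, 11, 14, 32, 24), (17, 11, 14, 32, 32), (2, 11, 26, 17, 14), (2, 11, 26, 2, 26), (2, 11, 26, 23, 28), (2, 11, 26, 32, 24), (2, 11, 26, 32, 32), (2, 19, 10, 2, 10), (2, 19, 10, 25, 39), (2, 19, 10, 31, 38), (23, 11, 28, 17, 14), (23, 11, 28, 2, 26), (23, 11, 28, 23, 28), (23, 11, 28, 32, 24), (23, 11, 28, 32, 32), (25, 19, 39, 2, 10), (25, 19, 39, 25, 39), (25, 19, 39, 31, 38), (31, 19, 38, 2, 10), (31, 19, 38, 25, 39), (31, 19, 38, 31, 38), (32, 11, 24, 17, 14), (32, 11, 24, 2, 26), (32, 11, 24, 23, 28), (32, 11, 24, 32, 24), (32, 11, 24, 32, 32), (32, 11, 32, 17, 14), (32, 11, 32, 2, 26), (32, 11, 32, 23, 28), (32, 11, 32, 32, 24), (32, 11, 32, 32, 32)}
Apply σ_{A > A2}; surviving tuples: {(2, 11, 26, 17, 14), (2, 11, 26, 32, 24), (23, 11, 28, 17, 14), (23, 11, 28, 2, 26), (23, 11, 28, 32, 24), (25, 19, 39, 2, 10), (25, 19, 39, 31, 38), (31, 19, 38, 2, 10), (32, 11, 24, 17, 14), (32, 11, 32, 17, 14), (32, 11, 32, 2, 26), (32, 11, 32, 23, 28), (32, 11, 32, 32, 24)}
Projecting to D, D2 (1 duplicate(s) eliminated): {(2, 17), (2, 32), (23, 17), (23, 2), (23, 32), (25, 2), (25, 31), (31, 2), (32, 17), (32, 2), (32, 23), (32, 32)}

{(2, 17), (2, 32), (23, 17), (23, 2), (23, 32), (25, 2), (25, 31), (31, 2), (32, 17), (32, 2), (32, 23), (32, 32)}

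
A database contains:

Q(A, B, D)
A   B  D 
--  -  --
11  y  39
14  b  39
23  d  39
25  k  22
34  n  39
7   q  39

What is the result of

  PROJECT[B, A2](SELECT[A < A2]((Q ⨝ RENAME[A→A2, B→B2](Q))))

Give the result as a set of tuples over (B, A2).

ρ[A→A2, B→B2]: schema becomes (A2, B2, D); tuples unchanged.
Q ⋈ RENAME[A→A2, B→B2](Q) (natural join on D): {(11, y, 39, 11, y), (11, y, 39, 14, b), (11, y, 39, 23, d), (11, y, 39, 34, n), (11, y, 39, 7, q), (14, b, 39, 11, y), (14, b, 39, 14, b), (14, b, 39, 23, d), (14, b, 39, 34, n), (14, b, 39, 7, q), (23, d, 39, 11, y), (23, d, 39, 14, b), (23, d, 39, 23, d), (23, d, 39, 34, n), (23, d, 39, 7, q), (25, k, 22, 25, k), (34, n, 39, 11, y), (34, n, 39, 14, b), (34, n, 39, 23, d), (34, n, 39, 34, n), (34, n, 39, 7, q), (7, q, 39, 11, y), (7, q, 39, 14, b), (7, q, 39, 23, d), (7, q, 39, 34, n), (7, q, 39, 7, q)}
Selection A < A2: {(11, y, 39, 14, b), (11, y, 39, 23, d), (11, y, 39, 34, n), (14, b, 39, 23, d), (14, b, 39, 34, n), (23, d, 39, 34, n), (7, q, 39, 11, y), (7, q, 39, 14, b), (7, q, 39, 23, d), (7, q, 39, 34, n)}
π[B, A2]: project onto (B, A2) → {(b, 23), (b, 34), (d, 34), (q, 11), (q, 14), (q, 23), (q, 34), (y, 14), (y, 23), (y, 34)}

{(b, 23), (b, 34), (d, 34), (q, 11), (q, 14), (q, 23), (q, 34), (y, 14), (y, 23), (y, 34)}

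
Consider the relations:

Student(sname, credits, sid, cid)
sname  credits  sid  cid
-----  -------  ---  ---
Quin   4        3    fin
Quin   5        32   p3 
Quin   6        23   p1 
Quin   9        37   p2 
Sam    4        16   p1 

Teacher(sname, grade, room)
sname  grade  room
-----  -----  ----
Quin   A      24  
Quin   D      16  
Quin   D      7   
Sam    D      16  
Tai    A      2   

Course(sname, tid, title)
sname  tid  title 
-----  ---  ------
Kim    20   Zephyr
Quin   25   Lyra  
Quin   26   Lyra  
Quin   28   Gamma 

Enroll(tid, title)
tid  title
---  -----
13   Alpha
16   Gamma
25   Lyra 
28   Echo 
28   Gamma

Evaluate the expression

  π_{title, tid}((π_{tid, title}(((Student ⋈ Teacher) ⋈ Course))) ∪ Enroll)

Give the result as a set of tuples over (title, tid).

{(Alpha, 13), (Echo, 28), (Gamma, 16), (Gamma, 28), (Lyra, 25), (Lyra, 26)}

Student ⋈ Teacher (natural join on sname): {(Quin, 4, 3, fin, A, 24), (Quin, 4, 3, fin, D, 16), (Quin, 4, 3, fin, D, 7), (Quin, 5, 32, p3, A, 24), (Quin, 5, 32, p3, D, 16), (Quin, 5, 32, p3, D, 7), (Quin, 6, 23, p1, A, 24), (Quin, 6, 23, p1, D, 16), (Quin, 6, 23, p1, D, 7), (Quin, 9, 37, p2, A, 24), (Quin, 9, 37, p2, D, 16), (Quin, 9, 37, p2, D, 7), (Sam, 4, 16, p1, D, 16)}
(Student ⋈ Teacher) ⋈ Course (natural join on sname): {(Quin, 4, 3, fin, A, 24, 25, Lyra), (Quin, 4, 3, fin, A, 24, 26, Lyra), (Quin, 4, 3, fin, A, 24, 28, Gamma), (Quin, 4, 3, fin, D, 16, 25, Lyra), (Quin, 4, 3, fin, D, 16, 26, Lyra), (Quin, 4, 3, fin, D, 16, 28, Gamma), (Quin, 4, 3, fin, D, 7, 25, Lyra), (Quin, 4, 3, fin, D, 7, 26, Lyra), (Quin, 4, 3, fin, D, 7, 28, Gamma), (Quin, 5, 32, p3, A, 24, 25, Lyra), (Quin, 5, 32, p3, A, 24, 26, Lyra), (Quin, 5, 32, p3, A, 24, 28, Gamma), (Quin, 5, 32, p3, D, 16, 25, Lyra), (Quin, 5, 32, p3, D, 16, 26, Lyra), (Quin, 5, 32, p3, D, 16, 28, Gamma), (Quin, 5, 32, p3, D, 7, 25, Lyra), (Quin, 5, 32, p3, D, 7, 26, Lyra), (Quin, 5, 32, p3, D, 7, 28, Gamma), (Quin, 6, 23, p1, A, 24, 25, Lyra), (Quin, 6, 23, p1, A, 24, 26, Lyra), (Quin, 6, 23, p1, A, 24, 28, Gamma), (Quin, 6, 23, p1, D, 16, 25, Lyra), (Quin, 6, 23, p1, D, 16, 26, Lyra), (Quin, 6, 23, p1, D, 16, 28, Gamma), (Quin, 6, 23, p1, D, 7, 25, Lyra), (Quin, 6, 23, p1, D, 7, 26, Lyra), (Quin, 6, 23, p1, D, 7, 28, Gamma), (Quin, 9, 37, p2, A, 24, 25, Lyra), (Quin, 9, 37, p2, A, 24, 26, Lyra), (Quin, 9, 37, p2, A, 24, 28, Gamma), (Quin, 9, 37, p2, D, 16, 25, Lyra), (Quin, 9, 37, p2, D, 16, 26, Lyra), (Quin, 9, 37, p2, D, 16, 28, Gamma), (Quin, 9, 37, p2, D, 7, 25, Lyra), (Quin, 9, 37, p2, D, 7, 26, Lyra), (Quin, 9, 37, p2, D, 7, 28, Gamma)}
Keep only column(s) tid, title (33 duplicate(s) eliminated): {(25, Lyra), (26, Lyra), (28, Gamma)}
Union: {(25, Lyra), (26, Lyra), (28, Gamma)} with {(13, Alpha), (16, Gamma), (25, Lyra), (28, Echo), (28, Gamma)} → {(13, Alpha), (16, Gamma), (25, Lyra), (26, Lyra), (28, Echo), (28, Gamma)}
Keep only column(s) title, tid: {(Alpha, 13), (Echo, 28), (Gamma, 16), (Gamma, 28), (Lyra, 25), (Lyra, 26)}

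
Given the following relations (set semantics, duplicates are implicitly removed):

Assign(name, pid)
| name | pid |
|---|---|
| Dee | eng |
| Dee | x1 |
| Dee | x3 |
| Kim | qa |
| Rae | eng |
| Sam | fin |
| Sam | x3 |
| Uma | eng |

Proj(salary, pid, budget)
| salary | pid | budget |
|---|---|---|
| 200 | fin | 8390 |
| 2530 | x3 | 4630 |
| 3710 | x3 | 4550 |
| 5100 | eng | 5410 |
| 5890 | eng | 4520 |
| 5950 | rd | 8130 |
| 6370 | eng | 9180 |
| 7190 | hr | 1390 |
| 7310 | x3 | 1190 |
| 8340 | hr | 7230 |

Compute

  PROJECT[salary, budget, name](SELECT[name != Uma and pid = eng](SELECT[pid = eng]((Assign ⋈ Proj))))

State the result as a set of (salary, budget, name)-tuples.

Assign ⋈ Proj (natural join on pid): {(Dee, eng, 5100, 5410), (Dee, eng, 5890, 4520), (Dee, eng, 6370, 9180), (Dee, x3, 2530, 4630), (Dee, x3, 3710, 4550), (Dee, x3, 7310, 1190), (Rae, eng, 5100, 5410), (Rae, eng, 5890, 4520), (Rae, eng, 6370, 9180), (Sam, fin, 200, 8390), (Sam, x3, 2530, 4630), (Sam, x3, 3710, 4550), (Sam, x3, 7310, 1190), (Uma, eng, 5100, 5410), (Uma, eng, 5890, 4520), (Uma, eng, 6370, 9180)}
Filtering on pid = eng leaves {(Dee, eng, 5100, 5410), (Dee, eng, 5890, 4520), (Dee, eng, 6370, 9180), (Rae, eng, 5100, 5410), (Rae, eng, 5890, 4520), (Rae, eng, 6370, 9180), (Uma, eng, 5100, 5410), (Uma, eng, 5890, 4520), (Uma, eng, 6370, 9180)}.
Filtering on name != Uma and pid = eng leaves {(Dee, eng, 5100, 5410), (Dee, eng, 5890, 4520), (Dee, eng, 6370, 9180), (Rae, eng, 5100, 5410), (Rae, eng, 5890, 4520), (Rae, eng, 6370, 9180)}.
π_{salary, budget, name} gives {(5100, 5410, Dee), (5100, 5410, Rae), (5890, 4520, Dee), (5890, 4520, Rae), (6370, 9180, Dee), (6370, 9180, Rae)}.

{(5100, 5410, Dee), (5100, 5410, Rae), (5890, 4520, Dee), (5890, 4520, Rae), (6370, 9180, Dee), (6370, 9180, Rae)}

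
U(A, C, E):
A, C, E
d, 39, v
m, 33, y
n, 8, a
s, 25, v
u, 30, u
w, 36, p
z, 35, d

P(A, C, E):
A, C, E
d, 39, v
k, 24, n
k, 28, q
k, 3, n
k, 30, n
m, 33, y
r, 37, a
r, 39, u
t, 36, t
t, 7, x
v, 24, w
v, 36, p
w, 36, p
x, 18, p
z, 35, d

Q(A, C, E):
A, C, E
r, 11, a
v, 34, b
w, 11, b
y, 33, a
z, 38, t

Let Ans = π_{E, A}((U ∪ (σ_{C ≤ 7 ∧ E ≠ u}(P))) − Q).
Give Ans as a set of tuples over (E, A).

{(a, n), (d, z), (n, k), (p, w), (u, u), (v, d), (v, s), (x, t), (y, m)}

σ[C ≤ 7 ∧ E ≠ u]: keep tuples satisfying C ≤ 7 ∧ E ≠ u → {(k, 3, n), (t, 7, x)}
Taking the union: {(d, 39, v), (k, 3, n), (m, 33, y), (n, 8, a), (s, 25, v), (t, 7, x), (u, 30, u), (w, 36, p), (z, 35, d)}
Taking the difference: {(d, 39, v), (k, 3, n), (m, 33, y), (n, 8, a), (s, 25, v), (t, 7, x), (u, 30, u), (w, 36, p), (z, 35, d)}
Projecting to E, A: {(a, n), (d, z), (n, k), (p, w), (u, u), (v, d), (v, s), (x, t), (y, m)}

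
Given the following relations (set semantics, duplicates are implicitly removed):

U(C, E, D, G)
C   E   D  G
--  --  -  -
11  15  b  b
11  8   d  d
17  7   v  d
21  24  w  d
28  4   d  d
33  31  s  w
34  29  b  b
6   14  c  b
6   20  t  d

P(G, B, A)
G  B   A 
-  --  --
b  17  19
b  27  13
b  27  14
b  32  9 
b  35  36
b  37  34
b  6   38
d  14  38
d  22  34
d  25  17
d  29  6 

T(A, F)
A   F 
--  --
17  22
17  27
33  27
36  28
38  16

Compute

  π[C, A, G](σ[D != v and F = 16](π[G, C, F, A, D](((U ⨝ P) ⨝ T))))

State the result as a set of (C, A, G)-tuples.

U ⋈ P (natural join on G): {(11, 15, b, b, 17, 19), (11, 15, b, b, 27, 13), (11, 15, b, b, 27, 14), (11, 15, b, b, 32, 9), (11, 15, b, b, 35, 36), (11, 15, b, b, 37, 34), (11, 15, b, b, 6, 38), (11, 8, d, d, 14, 38), (11, 8, d, d, 22, 34), (11, 8, d, d, 25, 17), (11, 8, d, d, 29, 6), (17, 7, v, d, 14, 38), (17, 7, v, d, 22, 34), (17, 7, v, d, 25, 17), (17, 7, v, d, 29, 6), (21, 24, w, d, 14, 38), (21, 24, w, d, 22, 34), (21, 24, w, d, 25, 17), (21, 24, w, d, 29, 6), (28, 4, d, d, 14, 38), (28, 4, d, d, 22, 34), (28, 4, d, d, 25, 17), (28, 4, d, d, 29, 6), (34, 29, b, b, 17, 19), (34, 29, b, b, 27, 13), (34, 29, b, b, 27, 14), (34, 29, b, b, 32, 9), (34, 29, b, b, 35, 36), (34, 29, b, b, 37, 34), (34, 29, b, b, 6, 38), (6, 14, c, b, 17, 19), (6, 14, c, b, 27, 13), (6, 14, c, b, 27, 14), (6, 14, c, b, 32, 9), (6, 14, c, b, 35, 36), (6, 14, c, b, 37, 34), (6, 14, c, b, 6, 38), (6, 20, t, d, 14, 38), (6, 20, t, d, 22, 34), (6, 20, t, d, 25, 17), (6, 20, t, d, 29, 6)}
(U ⨝ P) ⋈ T (natural join on A): {(11, 15, b, b, 35, 36, 28), (11, 15, b, b, 6, 38, 16), (11, 8, d, d, 14, 38, 16), (11, 8, d, d, 25, 17, 22), (11, 8, d, d, 25, 17, 27), (17, 7, v, d, 14, 38, 16), (17, 7, v, d, 25, 17, 22), (17, 7, v, d, 25, 17, 27), (21, 24, w, d, 14, 38, 16), (21, 24, w, d, 25, 17, 22), (21, 24, w, d, 25, 17, 27), (28, 4, d, d, 14, 38, 16), (28, 4, d, d, 25, 17, 22), (28, 4, d, d, 25, 17, 27), (34, 29, b, b, 35, 36, 28), (34, 29, b, b, 6, 38, 16), (6, 14, c, b, 35, 36, 28), (6, 14, c, b, 6, 38, 16), (6, 20, t, d, 14, 38, 16), (6, 20, t, d, 25, 17, 22), (6, 20, t, d, 25, 17, 27)}
π_{G, C, F, A, D} gives {(b, 11, 16, 38, b), (b, 11, 28, 36, b), (b, 34, 16, 38, b), (b, 34, 28, 36, b), (b, 6, 16, 38, c), (b, 6, 28, 36, c), (d, 11, 16, 38, d), (d, 11, 22, 17, d), (d, 11, 27, 17, d), (d, 17, 16, 38, v), (d, 17, 22, 17, v), (d, 17, 27, 17, v), (d, 21, 16, 38, w), (d, 21, 22, 17, w), (d, 21, 27, 17, w), (d, 28, 16, 38, d), (d, 28, 22, 17, d), (d, 28, 27, 17, d), (d, 6, 16, 38, t), (d, 6, 22, 17, t), (d, 6, 27, 17, t)}.
Filtering on D != v and F = 16 leaves {(b, 11, 16, 38, b), (b, 34, 16, 38, b), (b, 6, 16, 38, c), (d, 11, 16, 38, d), (d, 21, 16, 38, w), (d, 28, 16, 38, d), (d, 6, 16, 38, t)}.
π_{C, A, G} gives {(11, 38, b), (11, 38, d), (21, 38, d), (28, 38, d), (34, 38, b), (6, 38, b), (6, 38, d)}.

{(11, 38, b), (11, 38, d), (21, 38, d), (28, 38, d), (34, 38, b), (6, 38, b), (6, 38, d)}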